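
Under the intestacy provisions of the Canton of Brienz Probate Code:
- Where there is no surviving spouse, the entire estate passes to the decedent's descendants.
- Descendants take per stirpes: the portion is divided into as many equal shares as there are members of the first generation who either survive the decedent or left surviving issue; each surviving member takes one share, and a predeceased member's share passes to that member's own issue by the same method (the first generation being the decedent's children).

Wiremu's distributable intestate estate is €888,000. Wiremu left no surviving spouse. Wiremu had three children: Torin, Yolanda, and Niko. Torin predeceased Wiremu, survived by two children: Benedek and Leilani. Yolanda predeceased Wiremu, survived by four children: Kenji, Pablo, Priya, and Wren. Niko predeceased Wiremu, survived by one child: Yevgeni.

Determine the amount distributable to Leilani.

The entire €888,000 passes to the descendants.
That amount (€888,000) is divided into 3 shares of €296,000: Torin's €296,000 share passes to Torin's issue; Yolanda's €296,000 share passes to Yolanda's issue; Niko's €296,000 share passes to Niko's issue.
Torin's share (€296,000) is divided into 2 shares of €148,000: Benedek and Leilani each take €148,000.
Yolanda's share (€296,000) is divided into 4 shares of €74,000: Kenji, Pablo, Priya, and Wren each take €74,000.
Niko's share (€296,000) passes entirely to Yevgeni.

Leilani receives €148,000.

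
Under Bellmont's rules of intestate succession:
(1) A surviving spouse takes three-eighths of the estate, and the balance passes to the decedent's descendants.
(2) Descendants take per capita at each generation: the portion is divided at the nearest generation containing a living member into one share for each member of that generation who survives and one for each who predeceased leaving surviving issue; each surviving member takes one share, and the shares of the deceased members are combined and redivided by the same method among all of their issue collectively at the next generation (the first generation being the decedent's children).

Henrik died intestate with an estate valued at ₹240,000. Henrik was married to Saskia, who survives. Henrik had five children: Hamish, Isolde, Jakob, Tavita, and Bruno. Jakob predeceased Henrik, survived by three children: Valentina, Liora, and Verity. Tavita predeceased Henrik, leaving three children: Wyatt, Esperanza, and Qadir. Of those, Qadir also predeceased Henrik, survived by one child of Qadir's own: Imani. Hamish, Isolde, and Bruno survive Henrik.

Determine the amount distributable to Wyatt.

Saskia takes three-eighths of ₹240,000 = ₹90,000. The remaining ₹150,000 passes to the descendants.
The descendants' portion (₹150,000) is divided at the children's generation into 5 shares of ₹30,000. Hamish, Isolde, and Bruno each take ₹30,000. The 2 shares of the deceased (Jakob and Tavita) are combined into a pool of ₹60,000.
That pool (₹60,000) is divided at the grandchildren's generation into 6 shares of ₹10,000. Valentina, Liora, Verity, Wyatt, and Esperanza each take ₹10,000. The remaining share for the deceased Qadir (₹10,000) is carried to the next generation.
That pool (₹10,000) passes entirely to Imani, the sole taker at the great-grandchildren's generation.

Wyatt receives ₹10,000.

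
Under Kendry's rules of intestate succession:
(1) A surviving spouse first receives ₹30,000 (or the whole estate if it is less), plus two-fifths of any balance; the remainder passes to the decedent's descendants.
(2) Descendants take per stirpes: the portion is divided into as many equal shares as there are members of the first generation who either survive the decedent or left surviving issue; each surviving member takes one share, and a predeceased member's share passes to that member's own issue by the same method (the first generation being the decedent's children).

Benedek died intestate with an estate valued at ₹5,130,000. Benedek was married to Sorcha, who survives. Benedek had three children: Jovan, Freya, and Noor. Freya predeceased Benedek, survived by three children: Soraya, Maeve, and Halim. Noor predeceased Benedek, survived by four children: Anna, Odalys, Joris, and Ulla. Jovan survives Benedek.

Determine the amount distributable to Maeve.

Sorcha first takes ₹30,000, leaving a balance of ₹5,100,000. Sorcha then takes two-fifths of the balance (₹2,040,000), for a total of ₹2,070,000. The remaining ₹3,060,000 passes to the descendants.
The descendants' portion (₹3,060,000) is divided into 3 shares of ₹1,020,000: Jovan takes ₹1,020,000; Freya's ₹1,020,000 share passes to Freya's issue; Noor's ₹1,020,000 share passes to Noor's issue.
Freya's share (₹1,020,000) is divided into 3 shares of ₹340,000: Soraya, Maeve, and Halim each take ₹340,000.
Noor's share (₹1,020,000) is divided into 4 shares of ₹255,000: Anna, Odalys, Joris, and Ulla each take ₹255,000.

Maeve receives ₹340,000.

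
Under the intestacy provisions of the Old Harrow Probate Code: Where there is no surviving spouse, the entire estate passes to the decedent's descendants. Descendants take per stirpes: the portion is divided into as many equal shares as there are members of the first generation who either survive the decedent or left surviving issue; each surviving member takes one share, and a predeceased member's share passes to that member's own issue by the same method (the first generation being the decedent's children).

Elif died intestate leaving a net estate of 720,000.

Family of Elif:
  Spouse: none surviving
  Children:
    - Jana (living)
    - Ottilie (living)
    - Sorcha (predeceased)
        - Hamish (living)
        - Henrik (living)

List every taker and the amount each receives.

Jana: 240,000; Ottilie: 240,000; Hamish: 120,000; Henrik: 120,000

The entire 720,000 passes to the descendants.
That amount (720,000) is divided into 3 shares of 240,000: Jana and Ottilie each take 240,000; Sorcha's 240,000 share passes to Sorcha's issue.
Sorcha's share (240,000) is divided into 2 shares of 120,000: Hamish and Henrik each take 120,000.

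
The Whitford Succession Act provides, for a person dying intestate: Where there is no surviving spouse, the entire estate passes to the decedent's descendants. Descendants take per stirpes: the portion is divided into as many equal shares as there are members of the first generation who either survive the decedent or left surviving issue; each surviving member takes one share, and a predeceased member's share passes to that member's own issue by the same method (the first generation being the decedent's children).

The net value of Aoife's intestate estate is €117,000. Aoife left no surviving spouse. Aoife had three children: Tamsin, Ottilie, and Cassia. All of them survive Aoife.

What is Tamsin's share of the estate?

Tamsin receives €39,000.

The entire €117,000 passes to the descendants.
That amount (€117,000) is divided into 3 shares of €39,000: Tamsin, Ottilie, and Cassia each take €39,000.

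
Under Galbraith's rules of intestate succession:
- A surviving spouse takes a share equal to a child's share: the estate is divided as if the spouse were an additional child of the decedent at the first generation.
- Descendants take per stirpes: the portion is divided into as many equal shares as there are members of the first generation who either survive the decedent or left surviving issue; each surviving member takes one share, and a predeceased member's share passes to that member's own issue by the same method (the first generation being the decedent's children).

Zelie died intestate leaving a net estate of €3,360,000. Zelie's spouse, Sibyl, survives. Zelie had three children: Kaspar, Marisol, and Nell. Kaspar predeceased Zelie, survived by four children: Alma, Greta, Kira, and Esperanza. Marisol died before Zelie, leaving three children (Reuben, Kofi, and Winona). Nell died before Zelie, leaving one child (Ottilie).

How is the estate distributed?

The spouse counts as an additional share at the children's level, so there are 4 primary shares of €840,000. Sibyl takes one such share (€840,000).
The children's combined portion (€2,520,000) is divided into 3 shares of €840,000: Kaspar's €840,000 share passes to Kaspar's issue; Marisol's €840,000 share passes to Marisol's issue; Nell's €840,000 share passes to Nell's issue.
Kaspar's share (€840,000) is divided into 4 shares of €210,000: Alma, Greta, Kira, and Esperanza each take €210,000.
Marisol's share (€840,000) is divided into 3 shares of €280,000: Reuben, Kofi, and Winona each take €280,000.
Nell's share (€840,000) passes entirely to Ottilie.

Sibyl: €840,000; Alma: €210,000; Greta: €210,000; Kira: €210,000; Esperanza: €210,000; Reuben: €280,000; Kofi: €280,000; Winona: €280,000; Ottilie: €840,000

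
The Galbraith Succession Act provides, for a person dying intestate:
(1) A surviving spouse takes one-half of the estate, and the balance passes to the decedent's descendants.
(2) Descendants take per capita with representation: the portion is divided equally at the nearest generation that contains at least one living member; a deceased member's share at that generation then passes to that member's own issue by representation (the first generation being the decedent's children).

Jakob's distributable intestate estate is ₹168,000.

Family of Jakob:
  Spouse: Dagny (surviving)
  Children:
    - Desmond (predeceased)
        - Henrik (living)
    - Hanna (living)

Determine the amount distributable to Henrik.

Henrik receives ₹42,000.

Dagny takes one-half of ₹168,000 = ₹84,000. The remaining ₹84,000 passes to the descendants.
The descendants' portion (₹84,000) is divided into 2 shares of ₹42,000: Hanna takes ₹42,000; Desmond's ₹42,000 share passes to Desmond's issue.
Desmond's share (₹42,000) passes entirely to Henrik.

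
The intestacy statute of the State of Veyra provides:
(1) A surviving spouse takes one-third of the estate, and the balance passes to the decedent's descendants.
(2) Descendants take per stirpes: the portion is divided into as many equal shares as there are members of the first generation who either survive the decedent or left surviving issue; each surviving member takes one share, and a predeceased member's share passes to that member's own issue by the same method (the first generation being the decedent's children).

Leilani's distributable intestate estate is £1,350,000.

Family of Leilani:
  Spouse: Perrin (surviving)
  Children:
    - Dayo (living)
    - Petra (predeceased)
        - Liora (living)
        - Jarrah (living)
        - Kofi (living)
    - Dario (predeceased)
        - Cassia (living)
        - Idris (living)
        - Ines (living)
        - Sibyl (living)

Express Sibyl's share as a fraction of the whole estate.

Sibyl receives 1/18 of the estate.

Perrin takes one-third of £1,350,000 = £450,000. The remaining £900,000 passes to the descendants.
The descendants' portion (£900,000) is divided into 3 shares of £300,000: Dayo takes £300,000; Petra's £300,000 share passes to Petra's issue; Dario's £300,000 share passes to Dario's issue.
Petra's share (£300,000) is divided into 3 shares of £100,000: Liora, Jarrah, and Kofi each take £100,000.
Dario's share (£300,000) is divided into 4 shares of £75,000: Cassia, Idris, Ines, and Sibyl each take £75,000.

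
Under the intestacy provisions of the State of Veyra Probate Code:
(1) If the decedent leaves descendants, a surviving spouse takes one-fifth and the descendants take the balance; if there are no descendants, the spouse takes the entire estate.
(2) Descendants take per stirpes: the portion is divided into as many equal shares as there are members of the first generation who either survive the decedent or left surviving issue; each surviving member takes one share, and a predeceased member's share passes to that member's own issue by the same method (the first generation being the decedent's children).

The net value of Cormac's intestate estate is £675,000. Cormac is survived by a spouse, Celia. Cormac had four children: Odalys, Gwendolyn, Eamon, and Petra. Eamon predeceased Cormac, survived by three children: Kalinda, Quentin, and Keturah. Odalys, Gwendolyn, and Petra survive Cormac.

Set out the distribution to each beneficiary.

Celia takes one-fifth of £675,000 = £135,000. The remaining £540,000 passes to the descendants.
The descendants' portion (£540,000) is divided into 4 shares of £135,000: Odalys, Gwendolyn, and Petra each take £135,000; Eamon's £135,000 share passes to Eamon's issue.
Eamon's share (£135,000) is divided into 3 shares of £45,000: Kalinda, Quentin, and Keturah each take £45,000.

Celia: £135,000; Odalys: £135,000; Gwendolyn: £135,000; Kalinda: £45,000; Quentin: £45,000; Keturah: £45,000; Petra: £135,000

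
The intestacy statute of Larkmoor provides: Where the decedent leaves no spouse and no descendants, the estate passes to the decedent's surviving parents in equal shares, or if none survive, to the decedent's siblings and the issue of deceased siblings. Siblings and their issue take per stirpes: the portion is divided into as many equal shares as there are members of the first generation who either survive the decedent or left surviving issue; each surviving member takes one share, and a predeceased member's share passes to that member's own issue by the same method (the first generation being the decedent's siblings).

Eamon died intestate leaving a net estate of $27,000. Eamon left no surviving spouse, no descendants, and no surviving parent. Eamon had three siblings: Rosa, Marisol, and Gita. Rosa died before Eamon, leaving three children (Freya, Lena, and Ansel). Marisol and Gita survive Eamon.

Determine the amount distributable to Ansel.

The entire $27,000 passes to the siblings and their issue.
That amount ($27,000) is divided into 3 shares of $9,000: Marisol and Gita each take $9,000; Rosa's $9,000 share passes to Rosa's issue.
Rosa's share ($9,000) is divided into 3 shares of $3,000: Freya, Lena, and Ansel each take $3,000.

Ansel receives $3,000.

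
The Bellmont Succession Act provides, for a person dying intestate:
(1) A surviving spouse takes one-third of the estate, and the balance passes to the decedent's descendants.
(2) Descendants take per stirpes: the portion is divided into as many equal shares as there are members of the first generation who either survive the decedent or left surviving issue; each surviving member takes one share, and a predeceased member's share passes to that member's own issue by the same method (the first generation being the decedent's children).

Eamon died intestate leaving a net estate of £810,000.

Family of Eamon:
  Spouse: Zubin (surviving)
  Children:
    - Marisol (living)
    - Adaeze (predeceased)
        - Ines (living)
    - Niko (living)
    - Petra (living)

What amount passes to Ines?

Ines receives £135,000.

Zubin takes one-third of £810,000 = £270,000. The remaining £540,000 passes to the descendants.
The descendants' portion (£540,000) is divided into 4 shares of £135,000: Marisol, Niko, and Petra each take £135,000; Adaeze's £135,000 share passes to Adaeze's issue.
Adaeze's share (£135,000) passes entirely to Ines.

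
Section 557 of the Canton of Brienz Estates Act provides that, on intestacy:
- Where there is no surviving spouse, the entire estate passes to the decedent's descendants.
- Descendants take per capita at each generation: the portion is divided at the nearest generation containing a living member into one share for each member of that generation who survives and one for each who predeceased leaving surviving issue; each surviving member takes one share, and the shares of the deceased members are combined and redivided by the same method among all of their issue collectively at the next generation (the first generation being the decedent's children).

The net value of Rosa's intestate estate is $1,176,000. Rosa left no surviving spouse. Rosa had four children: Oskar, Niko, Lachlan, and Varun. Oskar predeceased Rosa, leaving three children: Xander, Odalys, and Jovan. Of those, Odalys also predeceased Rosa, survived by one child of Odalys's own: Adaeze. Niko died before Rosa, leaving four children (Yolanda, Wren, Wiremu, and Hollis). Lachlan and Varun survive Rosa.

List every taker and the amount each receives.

Xander: $84,000; Adaeze: $84,000; Jovan: $84,000; Yolanda: $84,000; Wren: $84,000; Wiremu: $84,000; Hollis: $84,000; Lachlan: $294,000; Varun: $294,000

The entire $1,176,000 passes to the descendants.
That amount ($1,176,000) is divided at the children's generation into 4 shares of $294,000. Lachlan and Varun each take $294,000. The 2 shares of the deceased (Oskar and Niko) are combined into a pool of $588,000.
That pool ($588,000) is divided at the grandchildren's generation into 7 shares of $84,000. Xander, Jovan, Yolanda, Wren, Wiremu, and Hollis each take $84,000. The remaining share for the deceased Odalys ($84,000) is carried to the next generation.
That pool ($84,000) passes entirely to Adaeze, the sole taker at the great-grandchildren's generation.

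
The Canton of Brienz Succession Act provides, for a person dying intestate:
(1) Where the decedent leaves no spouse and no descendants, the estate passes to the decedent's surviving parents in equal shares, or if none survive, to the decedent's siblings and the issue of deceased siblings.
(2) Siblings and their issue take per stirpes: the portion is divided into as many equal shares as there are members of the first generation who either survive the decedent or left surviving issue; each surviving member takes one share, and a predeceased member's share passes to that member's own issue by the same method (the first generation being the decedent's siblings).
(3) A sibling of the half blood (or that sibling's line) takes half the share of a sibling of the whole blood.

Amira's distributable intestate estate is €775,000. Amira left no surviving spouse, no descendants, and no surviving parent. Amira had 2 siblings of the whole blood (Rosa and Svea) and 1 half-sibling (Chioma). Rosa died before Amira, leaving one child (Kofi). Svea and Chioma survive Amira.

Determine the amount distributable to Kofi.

The entire €775,000 passes to the siblings and their issue.
Counting each half-blood sibling's line as half a unit, there are 5/2 units in €775,000, so one unit is €310,000. Whole-blood lines (Rosa and Svea) take €310,000 each; half-blood lines (Chioma) take €155,000 each.
Rosa's share (€310,000) passes entirely to Kofi.

Kofi receives €310,000.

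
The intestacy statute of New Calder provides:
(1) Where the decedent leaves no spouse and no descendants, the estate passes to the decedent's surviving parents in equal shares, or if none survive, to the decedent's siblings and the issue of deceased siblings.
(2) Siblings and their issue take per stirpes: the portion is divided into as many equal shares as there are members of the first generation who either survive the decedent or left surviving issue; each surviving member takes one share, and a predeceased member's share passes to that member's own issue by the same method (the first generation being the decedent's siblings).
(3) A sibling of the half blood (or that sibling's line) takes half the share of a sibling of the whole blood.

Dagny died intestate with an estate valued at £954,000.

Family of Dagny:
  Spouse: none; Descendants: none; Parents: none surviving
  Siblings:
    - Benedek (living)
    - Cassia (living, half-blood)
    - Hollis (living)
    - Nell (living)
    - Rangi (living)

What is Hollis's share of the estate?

The entire £954,000 passes to the siblings and their issue.
Counting each half-blood sibling's line as half a unit, there are 9/2 units in £954,000, so one unit is £212,000. Whole-blood lines (Benedek, Hollis, Nell, and Rangi) take £212,000 each; half-blood lines (Cassia) take £106,000 each.

Hollis receives £212,000.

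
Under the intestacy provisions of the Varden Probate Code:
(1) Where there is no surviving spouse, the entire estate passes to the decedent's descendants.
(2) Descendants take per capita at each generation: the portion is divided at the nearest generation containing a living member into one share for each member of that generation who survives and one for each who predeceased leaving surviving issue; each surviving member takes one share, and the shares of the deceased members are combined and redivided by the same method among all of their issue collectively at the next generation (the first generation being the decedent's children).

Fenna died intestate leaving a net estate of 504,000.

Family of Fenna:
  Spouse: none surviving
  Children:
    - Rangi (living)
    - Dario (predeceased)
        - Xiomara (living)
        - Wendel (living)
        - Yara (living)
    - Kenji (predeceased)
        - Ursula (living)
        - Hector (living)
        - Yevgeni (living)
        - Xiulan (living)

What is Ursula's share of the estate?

The entire 504,000 passes to the descendants.
That amount (504,000) is divided at the children's generation into 3 shares of 168,000. Rangi takes 168,000. The 2 shares of the deceased (Dario and Kenji) are combined into a pool of 336,000.
That pool (336,000) is divided at the grandchildren's generation equally among Xiomara, Wendel, Yara, Ursula, Hector, Yevgeni, and Xiulan: 48,000 each.

Ursula receives 48,000.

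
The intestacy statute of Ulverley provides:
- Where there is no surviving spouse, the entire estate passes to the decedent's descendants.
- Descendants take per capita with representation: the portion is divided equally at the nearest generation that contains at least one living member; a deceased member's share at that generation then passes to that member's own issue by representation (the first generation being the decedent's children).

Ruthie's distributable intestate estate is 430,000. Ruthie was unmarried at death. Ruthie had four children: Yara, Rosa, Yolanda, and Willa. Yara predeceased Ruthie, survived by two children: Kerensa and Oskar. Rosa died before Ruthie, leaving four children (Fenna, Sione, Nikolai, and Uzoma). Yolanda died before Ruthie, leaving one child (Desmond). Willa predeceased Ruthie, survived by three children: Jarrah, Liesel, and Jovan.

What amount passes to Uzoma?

Uzoma receives 43,000.

The entire 430,000 passes to the descendants.
No child survives, so the initial division is made at the grandchildren's generation.
That amount (430,000) is divided into 10 shares of 43,000: Kerensa, Oskar, Fenna, Sione, Nikolai, Uzoma, Desmond, Jarrah, Liesel, and Jovan each take 43,000.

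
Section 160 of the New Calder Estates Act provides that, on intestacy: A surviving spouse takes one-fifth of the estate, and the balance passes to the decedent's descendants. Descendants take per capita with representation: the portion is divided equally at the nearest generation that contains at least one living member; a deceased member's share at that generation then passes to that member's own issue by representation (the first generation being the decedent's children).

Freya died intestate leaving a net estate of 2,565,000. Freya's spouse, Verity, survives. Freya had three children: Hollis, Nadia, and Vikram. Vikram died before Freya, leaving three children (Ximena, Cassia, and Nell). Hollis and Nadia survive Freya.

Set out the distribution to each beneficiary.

Verity: 513,000; Hollis: 684,000; Nadia: 684,000; Ximena: 228,000; Cassia: 228,000; Nell: 228,000

Verity takes one-fifth of 2,565,000 = 513,000. The remaining 2,052,000 passes to the descendants.
The descendants' portion (2,052,000) is divided into 3 shares of 684,000: Hollis and Nadia each take 684,000; Vikram's 684,000 share passes to Vikram's issue.
Vikram's share (684,000) is divided into 3 shares of 228,000: Ximena, Cassia, and Nell each take 228,000.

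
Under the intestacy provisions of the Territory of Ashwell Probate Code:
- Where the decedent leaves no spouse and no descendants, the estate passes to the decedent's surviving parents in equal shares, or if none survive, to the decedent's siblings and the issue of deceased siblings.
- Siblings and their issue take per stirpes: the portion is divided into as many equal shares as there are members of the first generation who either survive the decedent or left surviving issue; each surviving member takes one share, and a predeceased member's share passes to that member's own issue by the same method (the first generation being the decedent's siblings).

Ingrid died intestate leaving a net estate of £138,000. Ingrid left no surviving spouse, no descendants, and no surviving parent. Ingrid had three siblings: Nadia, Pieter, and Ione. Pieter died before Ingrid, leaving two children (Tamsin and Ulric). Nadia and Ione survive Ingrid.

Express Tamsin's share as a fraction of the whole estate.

The entire £138,000 passes to the siblings and their issue.
That amount (£138,000) is divided into 3 shares of £46,000: Nadia and Ione each take £46,000; Pieter's £46,000 share passes to Pieter's issue.
Pieter's share (£46,000) is divided into 2 shares of £23,000: Tamsin and Ulric each take £23,000.

Tamsin receives 1/6 of the estate.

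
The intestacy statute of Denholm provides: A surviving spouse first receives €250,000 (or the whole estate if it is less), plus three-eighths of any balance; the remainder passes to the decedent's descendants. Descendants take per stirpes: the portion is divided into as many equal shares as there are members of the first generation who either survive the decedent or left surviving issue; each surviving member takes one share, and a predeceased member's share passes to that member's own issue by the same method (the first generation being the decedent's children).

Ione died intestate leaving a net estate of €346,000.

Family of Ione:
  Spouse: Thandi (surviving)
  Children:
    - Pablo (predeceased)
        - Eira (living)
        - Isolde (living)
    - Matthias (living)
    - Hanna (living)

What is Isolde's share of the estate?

Isolde receives €10,000.

Thandi first takes €250,000, leaving a balance of €96,000. Thandi then takes three-eighths of the balance (€36,000), for a total of €286,000. The remaining €60,000 passes to the descendants.
The descendants' portion (€60,000) is divided into 3 shares of €20,000: Matthias and Hanna each take €20,000; Pablo's €20,000 share passes to Pablo's issue.
Pablo's share (€20,000) is divided into 2 shares of €10,000: Eira and Isolde each take €10,000.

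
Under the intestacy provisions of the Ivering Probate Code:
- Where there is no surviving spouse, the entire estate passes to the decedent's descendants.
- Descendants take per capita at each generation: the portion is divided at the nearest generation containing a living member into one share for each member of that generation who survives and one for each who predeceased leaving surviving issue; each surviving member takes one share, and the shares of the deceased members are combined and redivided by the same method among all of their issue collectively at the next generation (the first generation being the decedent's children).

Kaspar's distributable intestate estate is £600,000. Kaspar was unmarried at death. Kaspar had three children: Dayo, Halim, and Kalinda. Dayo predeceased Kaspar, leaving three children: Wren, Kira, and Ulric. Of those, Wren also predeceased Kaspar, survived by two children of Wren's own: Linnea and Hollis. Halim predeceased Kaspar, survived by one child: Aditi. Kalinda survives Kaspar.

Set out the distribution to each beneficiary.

The entire £600,000 passes to the descendants.
That amount (£600,000) is divided at the children's generation into 3 shares of £200,000. Kalinda takes £200,000. The 2 shares of the deceased (Dayo and Halim) are combined into a pool of £400,000.
That pool (£400,000) is divided at the grandchildren's generation into 4 shares of £100,000. Kira, Ulric, and Aditi each take £100,000. The remaining share for the deceased Wren (£100,000) is carried to the next generation.
That pool (£100,000) is divided at the great-grandchildren's generation equally among Linnea and Hollis: £50,000 each.

Linnea: £50,000; Hollis: £50,000; Kira: £100,000; Ulric: £100,000; Aditi: £100,000; Kalinda: £200,000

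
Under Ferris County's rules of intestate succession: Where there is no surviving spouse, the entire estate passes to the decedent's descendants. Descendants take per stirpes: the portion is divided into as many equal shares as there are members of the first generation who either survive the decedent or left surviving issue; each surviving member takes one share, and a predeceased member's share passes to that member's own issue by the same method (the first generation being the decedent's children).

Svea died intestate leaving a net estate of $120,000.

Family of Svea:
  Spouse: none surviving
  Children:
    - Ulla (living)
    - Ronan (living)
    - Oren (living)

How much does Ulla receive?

The entire $120,000 passes to the descendants.
That amount ($120,000) is divided into 3 shares of $40,000: Ulla, Ronan, and Oren each take $40,000.

Ulla receives $40,000.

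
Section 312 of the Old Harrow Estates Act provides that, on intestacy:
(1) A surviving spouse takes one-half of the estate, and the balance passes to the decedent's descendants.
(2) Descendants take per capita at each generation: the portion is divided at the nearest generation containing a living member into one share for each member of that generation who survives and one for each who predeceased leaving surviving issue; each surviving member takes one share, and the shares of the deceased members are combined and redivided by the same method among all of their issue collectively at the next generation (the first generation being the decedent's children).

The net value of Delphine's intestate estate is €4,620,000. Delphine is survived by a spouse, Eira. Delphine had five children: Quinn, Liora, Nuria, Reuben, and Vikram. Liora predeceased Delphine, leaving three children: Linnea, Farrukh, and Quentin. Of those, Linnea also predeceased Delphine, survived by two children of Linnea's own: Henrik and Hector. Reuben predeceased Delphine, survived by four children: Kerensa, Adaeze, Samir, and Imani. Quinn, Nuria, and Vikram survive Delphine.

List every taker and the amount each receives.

Eira takes one-half of €4,620,000 = €2,310,000. The remaining €2,310,000 passes to the descendants.
The descendants' portion (€2,310,000) is divided at the children's generation into 5 shares of €462,000. Quinn, Nuria, and Vikram each take €462,000. The 2 shares of the deceased (Liora and Reuben) are combined into a pool of €924,000.
That pool (€924,000) is divided at the grandchildren's generation into 7 shares of €132,000. Farrukh, Quentin, Kerensa, Adaeze, Samir, and Imani each take €132,000. The remaining share for the deceased Linnea (€132,000) is carried to the next generation.
That pool (€132,000) is divided at the great-grandchildren's generation equally among Henrik and Hector: €66,000 each.

Eira: €2,310,000; Quinn: €462,000; Henrik: €66,000; Hector: €66,000; Farrukh: €132,000; Quentin: €132,000; Nuria: €462,000; Kerensa: €132,000; Adaeze: €132,000; Samir: €132,000; Imani: €132,000; Vikram: €462,000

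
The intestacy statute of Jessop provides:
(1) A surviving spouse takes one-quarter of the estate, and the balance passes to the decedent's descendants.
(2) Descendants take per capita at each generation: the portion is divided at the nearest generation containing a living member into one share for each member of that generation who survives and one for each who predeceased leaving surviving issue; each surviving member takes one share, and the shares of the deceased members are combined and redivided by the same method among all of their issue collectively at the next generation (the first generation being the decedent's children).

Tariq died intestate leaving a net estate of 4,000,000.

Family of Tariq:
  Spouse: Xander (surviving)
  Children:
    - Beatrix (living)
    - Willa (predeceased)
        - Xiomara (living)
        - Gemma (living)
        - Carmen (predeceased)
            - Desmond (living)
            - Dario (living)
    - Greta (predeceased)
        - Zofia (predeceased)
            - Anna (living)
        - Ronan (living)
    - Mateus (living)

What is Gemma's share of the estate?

Xander takes one-quarter of 4,000,000 = 1,000,000. The remaining 3,000,000 passes to the descendants.
The descendants' portion (3,000,000) is divided at the children's generation into 4 shares of 750,000. Beatrix and Mateus each take 750,000. The 2 shares of the deceased (Willa and Greta) are combined into a pool of 1,500,000.
That pool (1,500,000) is divided at the grandchildren's generation into 5 shares of 300,000. Xiomara, Gemma, and Ronan each take 300,000. The 2 shares of the deceased (Carmen and Zofia) are combined into a pool of 600,000.
That pool (600,000) is divided at the great-grandchildren's generation equally among Desmond, Dario, and Anna: 200,000 each.

Gemma receives 300,000.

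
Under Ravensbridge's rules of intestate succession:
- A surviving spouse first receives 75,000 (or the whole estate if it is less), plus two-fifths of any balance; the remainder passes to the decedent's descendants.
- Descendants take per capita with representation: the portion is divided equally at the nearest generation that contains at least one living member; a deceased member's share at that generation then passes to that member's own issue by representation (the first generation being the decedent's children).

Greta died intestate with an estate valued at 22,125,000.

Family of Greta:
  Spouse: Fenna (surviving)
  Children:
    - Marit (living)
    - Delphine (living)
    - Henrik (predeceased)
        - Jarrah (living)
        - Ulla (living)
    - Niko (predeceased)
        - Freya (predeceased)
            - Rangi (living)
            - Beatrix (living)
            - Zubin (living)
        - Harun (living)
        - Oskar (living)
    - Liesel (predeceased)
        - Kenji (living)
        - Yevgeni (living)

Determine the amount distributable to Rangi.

Fenna first takes 75,000, leaving a balance of 22,050,000. Fenna then takes two-fifths of the balance (8,820,000), for a total of 8,895,000. The remaining 13,230,000 passes to the descendants.
The descendants' portion (13,230,000) is divided into 5 shares of 2,646,000: Marit and Delphine each take 2,646,000; Henrik's 2,646,000 share passes to Henrik's issue; Niko's 2,646,000 share passes to Niko's issue; Liesel's 2,646,000 share passes to Liesel's issue.
Henrik's share (2,646,000) is divided into 2 shares of 1,323,000: Jarrah and Ulla each take 1,323,000.
Niko's share (2,646,000) is divided into 3 shares of 882,000: Harun and Oskar each take 882,000; Freya's 882,000 share passes to Freya's issue.
Freya's share (882,000) is divided into 3 shares of 294,000: Rangi, Beatrix, and Zubin each take 294,000.
Liesel's share (2,646,000) is divided into 2 shares of 1,323,000: Kenji and Yevgeni each take 1,323,000.

Rangi receives 294,000.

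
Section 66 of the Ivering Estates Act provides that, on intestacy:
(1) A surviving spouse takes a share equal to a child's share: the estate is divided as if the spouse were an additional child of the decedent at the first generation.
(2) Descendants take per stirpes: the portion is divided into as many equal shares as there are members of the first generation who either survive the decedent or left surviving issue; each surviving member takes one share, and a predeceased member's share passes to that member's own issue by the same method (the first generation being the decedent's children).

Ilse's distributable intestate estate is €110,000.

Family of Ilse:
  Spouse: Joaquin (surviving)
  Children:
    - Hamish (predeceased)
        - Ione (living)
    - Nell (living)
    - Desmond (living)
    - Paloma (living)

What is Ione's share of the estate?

The spouse counts as an additional share at the children's level, so there are 5 primary shares of €22,000. Joaquin takes one such share (€22,000).
The children's combined portion (€88,000) is divided into 4 shares of €22,000: Nell, Desmond, and Paloma each take €22,000; Hamish's €22,000 share passes to Hamish's issue.
Hamish's share (€22,000) passes entirely to Ione.

Ione receives €22,000.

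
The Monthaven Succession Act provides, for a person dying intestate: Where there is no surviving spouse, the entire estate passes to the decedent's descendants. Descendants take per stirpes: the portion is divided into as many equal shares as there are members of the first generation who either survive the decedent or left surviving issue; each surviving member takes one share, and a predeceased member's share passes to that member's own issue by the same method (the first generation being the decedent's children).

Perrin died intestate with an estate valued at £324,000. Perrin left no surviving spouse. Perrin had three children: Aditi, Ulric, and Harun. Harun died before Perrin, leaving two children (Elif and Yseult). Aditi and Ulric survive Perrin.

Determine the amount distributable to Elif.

Elif receives £54,000.

The entire £324,000 passes to the descendants.
That amount (£324,000) is divided into 3 shares of £108,000: Aditi and Ulric each take £108,000; Harun's £108,000 share passes to Harun's issue.
Harun's share (£108,000) is divided into 2 shares of £54,000: Elif and Yseult each take £54,000.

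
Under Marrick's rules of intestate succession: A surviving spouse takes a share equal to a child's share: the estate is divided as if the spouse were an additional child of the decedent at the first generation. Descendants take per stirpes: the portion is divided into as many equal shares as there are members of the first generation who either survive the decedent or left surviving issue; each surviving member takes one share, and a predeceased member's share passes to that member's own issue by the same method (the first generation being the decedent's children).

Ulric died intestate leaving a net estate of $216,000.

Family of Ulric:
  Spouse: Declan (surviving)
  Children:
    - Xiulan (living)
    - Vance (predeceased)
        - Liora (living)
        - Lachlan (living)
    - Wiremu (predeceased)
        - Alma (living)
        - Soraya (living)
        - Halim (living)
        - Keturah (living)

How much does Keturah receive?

Keturah receives $13,500.

The spouse counts as an additional share at the children's level, so there are 4 primary shares of $54,000. Declan takes one such share ($54,000).
The children's combined portion ($162,000) is divided into 3 shares of $54,000: Xiulan takes $54,000; Vance's $54,000 share passes to Vance's issue; Wiremu's $54,000 share passes to Wiremu's issue.
Vance's share ($54,000) is divided into 2 shares of $27,000: Liora and Lachlan each take $27,000.
Wiremu's share ($54,000) is divided into 4 shares of $13,500: Alma, Soraya, Halim, and Keturah each take $13,500.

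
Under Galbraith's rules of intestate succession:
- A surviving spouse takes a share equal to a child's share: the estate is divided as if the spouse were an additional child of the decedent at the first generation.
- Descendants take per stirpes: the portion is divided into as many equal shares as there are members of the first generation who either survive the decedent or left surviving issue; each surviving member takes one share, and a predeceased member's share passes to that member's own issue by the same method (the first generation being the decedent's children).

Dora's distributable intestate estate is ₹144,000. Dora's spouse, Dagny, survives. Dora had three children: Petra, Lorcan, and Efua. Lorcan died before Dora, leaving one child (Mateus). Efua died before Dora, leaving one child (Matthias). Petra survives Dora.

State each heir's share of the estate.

The spouse counts as an additional share at the children's level, so there are 4 primary shares of ₹36,000. Dagny takes one such share (₹36,000).
The children's combined portion (₹108,000) is divided into 3 shares of ₹36,000: Petra takes ₹36,000; Lorcan's ₹36,000 share passes to Lorcan's issue; Efua's ₹36,000 share passes to Efua's issue.
Lorcan's share (₹36,000) passes entirely to Mateus.
Efua's share (₹36,000) passes entirely to Matthias.

Dagny: ₹36,000; Petra: ₹36,000; Mateus: ₹36,000; Matthias: ₹36,000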